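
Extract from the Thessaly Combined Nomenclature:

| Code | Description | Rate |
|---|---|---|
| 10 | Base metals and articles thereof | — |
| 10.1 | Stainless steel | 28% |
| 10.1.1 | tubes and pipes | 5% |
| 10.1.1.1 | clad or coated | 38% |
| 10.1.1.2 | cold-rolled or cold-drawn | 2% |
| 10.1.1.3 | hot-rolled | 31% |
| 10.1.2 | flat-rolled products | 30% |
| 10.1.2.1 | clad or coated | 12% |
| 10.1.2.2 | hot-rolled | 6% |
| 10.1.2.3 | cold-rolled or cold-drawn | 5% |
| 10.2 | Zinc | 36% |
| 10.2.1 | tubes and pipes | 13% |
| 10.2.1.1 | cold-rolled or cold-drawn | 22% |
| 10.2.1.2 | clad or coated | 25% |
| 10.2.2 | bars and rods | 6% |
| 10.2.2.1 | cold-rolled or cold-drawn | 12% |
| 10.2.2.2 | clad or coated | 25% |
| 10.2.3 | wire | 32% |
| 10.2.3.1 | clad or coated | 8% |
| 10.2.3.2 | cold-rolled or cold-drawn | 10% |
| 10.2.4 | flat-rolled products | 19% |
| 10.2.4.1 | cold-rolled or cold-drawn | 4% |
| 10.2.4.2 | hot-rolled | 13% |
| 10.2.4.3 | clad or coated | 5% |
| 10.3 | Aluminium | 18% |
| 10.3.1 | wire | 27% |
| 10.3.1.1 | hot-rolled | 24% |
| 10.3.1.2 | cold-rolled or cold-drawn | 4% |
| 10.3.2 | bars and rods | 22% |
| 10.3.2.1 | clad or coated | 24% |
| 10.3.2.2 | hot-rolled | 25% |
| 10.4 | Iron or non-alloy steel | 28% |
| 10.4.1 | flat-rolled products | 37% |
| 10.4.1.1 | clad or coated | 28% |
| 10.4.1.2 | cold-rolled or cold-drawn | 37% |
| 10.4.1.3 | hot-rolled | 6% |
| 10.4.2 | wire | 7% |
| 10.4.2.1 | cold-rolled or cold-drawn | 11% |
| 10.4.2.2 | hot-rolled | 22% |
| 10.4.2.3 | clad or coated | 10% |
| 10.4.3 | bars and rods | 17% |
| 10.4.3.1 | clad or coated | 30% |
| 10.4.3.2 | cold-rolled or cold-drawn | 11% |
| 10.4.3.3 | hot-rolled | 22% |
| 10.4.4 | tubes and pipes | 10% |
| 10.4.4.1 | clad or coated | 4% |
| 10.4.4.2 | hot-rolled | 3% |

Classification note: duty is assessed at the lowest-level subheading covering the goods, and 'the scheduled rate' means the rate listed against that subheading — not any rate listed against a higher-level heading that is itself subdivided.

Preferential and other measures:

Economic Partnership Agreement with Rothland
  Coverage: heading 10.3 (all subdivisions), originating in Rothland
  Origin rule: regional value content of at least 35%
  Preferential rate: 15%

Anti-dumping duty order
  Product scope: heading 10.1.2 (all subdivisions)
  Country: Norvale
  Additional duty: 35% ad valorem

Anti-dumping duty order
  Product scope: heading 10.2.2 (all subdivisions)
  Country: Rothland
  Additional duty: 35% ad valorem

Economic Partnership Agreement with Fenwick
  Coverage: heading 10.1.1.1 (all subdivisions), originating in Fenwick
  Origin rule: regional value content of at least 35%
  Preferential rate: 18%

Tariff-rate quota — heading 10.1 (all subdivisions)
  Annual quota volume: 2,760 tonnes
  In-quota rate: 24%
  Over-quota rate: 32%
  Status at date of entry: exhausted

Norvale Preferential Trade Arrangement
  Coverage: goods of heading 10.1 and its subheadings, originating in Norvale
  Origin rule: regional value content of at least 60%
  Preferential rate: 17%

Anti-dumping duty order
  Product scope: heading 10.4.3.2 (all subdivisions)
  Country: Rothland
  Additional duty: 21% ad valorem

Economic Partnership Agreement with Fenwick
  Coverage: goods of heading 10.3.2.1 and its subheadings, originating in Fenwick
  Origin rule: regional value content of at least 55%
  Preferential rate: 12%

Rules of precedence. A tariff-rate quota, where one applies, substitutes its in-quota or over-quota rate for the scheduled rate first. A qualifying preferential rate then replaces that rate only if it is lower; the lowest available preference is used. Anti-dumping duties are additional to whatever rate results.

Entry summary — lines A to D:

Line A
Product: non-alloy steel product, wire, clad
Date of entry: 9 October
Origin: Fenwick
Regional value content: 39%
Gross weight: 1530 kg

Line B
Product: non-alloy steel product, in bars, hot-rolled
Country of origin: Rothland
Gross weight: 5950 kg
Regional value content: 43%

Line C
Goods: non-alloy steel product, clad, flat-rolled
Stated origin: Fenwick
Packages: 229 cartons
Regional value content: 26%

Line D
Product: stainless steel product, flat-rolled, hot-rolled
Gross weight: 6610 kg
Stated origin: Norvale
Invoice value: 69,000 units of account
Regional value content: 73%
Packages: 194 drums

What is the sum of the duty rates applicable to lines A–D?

112%

Line A: non-alloy steel → 10.4; wire → 10.4.2; clad → 10.4.2.3. Scheduled 10%. Fenwick agreement on 10.1.1.1: 10.4.2.3 not covered; Fenwick agreement on 10.3.2.1: 10.4.2.3 not covered. → 10%.
Line B: non-alloy steel → 10.4; in bars → 10.4.3; hot-rolled → 10.4.3.3. Scheduled 22%. Rothland agreement on 10.3: 10.4.3.3 not covered. → 22%.
Line C: non-alloy steel → 10.4; flat-rolled → 10.4.1; clad → 10.4.1.1. Scheduled 28%. Fenwick agreement on 10.1.1.1: 10.4.1.1 not covered; Fenwick agreement on 10.3.2.1: 10.4.1.1 not covered. → 28%.
Line D: stainless steel → 10.1; flat-rolled → 10.1.2; hot-rolled → 10.1.2.2. Scheduled 6%. quota on 10.1 exhausted → over-quota 32%; Norvale agreement on 10.1: RVC ≥ 60% → 17% available; preferential 17%; anti-dumping (Norvale, 10.1.2): +35%; total 17% + 35% = 52%. → 52%.
Sum: 10% + 22% + 28% + 52% = 112%.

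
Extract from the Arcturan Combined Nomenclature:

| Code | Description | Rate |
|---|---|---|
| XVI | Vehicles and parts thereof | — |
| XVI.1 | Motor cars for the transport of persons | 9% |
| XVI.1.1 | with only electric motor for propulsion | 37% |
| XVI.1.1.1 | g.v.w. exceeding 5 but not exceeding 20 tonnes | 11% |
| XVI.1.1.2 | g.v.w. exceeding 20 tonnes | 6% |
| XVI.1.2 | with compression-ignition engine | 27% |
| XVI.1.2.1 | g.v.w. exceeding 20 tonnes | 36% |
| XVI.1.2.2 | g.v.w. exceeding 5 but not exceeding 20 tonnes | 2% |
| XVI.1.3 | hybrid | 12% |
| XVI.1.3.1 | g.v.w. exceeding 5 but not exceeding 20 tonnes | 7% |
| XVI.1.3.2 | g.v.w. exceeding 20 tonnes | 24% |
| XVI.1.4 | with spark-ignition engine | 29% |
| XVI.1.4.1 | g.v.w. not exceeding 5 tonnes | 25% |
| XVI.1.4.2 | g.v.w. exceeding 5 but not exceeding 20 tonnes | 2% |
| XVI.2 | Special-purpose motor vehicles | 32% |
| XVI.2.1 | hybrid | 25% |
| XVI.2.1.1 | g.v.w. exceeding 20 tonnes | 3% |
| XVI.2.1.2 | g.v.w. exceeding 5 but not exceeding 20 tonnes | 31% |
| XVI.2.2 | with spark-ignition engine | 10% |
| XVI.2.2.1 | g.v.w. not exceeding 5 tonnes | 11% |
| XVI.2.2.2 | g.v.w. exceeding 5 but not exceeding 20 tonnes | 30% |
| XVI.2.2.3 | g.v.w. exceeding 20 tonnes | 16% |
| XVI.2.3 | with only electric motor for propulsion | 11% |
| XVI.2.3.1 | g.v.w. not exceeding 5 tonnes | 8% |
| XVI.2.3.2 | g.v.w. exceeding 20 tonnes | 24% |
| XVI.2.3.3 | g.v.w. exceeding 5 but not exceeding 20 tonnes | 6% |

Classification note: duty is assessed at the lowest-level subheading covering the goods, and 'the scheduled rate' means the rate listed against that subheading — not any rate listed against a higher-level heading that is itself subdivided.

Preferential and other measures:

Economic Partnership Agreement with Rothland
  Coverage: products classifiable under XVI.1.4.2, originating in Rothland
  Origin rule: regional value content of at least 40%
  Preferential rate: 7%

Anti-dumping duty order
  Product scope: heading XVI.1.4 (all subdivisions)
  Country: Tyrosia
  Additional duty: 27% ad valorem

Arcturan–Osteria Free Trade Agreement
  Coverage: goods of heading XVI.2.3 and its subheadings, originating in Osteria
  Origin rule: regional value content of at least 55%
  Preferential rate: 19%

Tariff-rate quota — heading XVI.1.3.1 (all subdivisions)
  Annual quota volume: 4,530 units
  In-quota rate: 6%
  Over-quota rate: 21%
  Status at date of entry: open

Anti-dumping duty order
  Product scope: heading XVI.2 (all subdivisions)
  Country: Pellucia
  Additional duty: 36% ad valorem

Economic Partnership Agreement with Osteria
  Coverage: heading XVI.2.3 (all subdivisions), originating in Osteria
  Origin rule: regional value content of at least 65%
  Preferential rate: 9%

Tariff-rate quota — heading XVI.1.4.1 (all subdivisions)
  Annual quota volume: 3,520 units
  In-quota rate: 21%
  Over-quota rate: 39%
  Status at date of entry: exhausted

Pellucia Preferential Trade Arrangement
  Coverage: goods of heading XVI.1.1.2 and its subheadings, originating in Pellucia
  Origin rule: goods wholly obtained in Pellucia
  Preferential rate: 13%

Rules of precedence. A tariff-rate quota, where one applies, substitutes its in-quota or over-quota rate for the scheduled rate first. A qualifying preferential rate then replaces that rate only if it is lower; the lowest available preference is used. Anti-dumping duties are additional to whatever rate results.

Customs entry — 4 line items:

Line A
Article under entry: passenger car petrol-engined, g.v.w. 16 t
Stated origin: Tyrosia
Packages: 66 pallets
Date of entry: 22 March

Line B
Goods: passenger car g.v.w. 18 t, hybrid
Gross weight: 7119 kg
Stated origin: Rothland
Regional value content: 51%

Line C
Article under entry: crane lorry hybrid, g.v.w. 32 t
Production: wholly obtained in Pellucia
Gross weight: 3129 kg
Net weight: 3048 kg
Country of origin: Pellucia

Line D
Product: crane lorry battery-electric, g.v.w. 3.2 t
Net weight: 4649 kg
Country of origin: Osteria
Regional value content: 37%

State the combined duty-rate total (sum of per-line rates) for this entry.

82%

Line A: passenger car → XVI.1; petrol-engined → XVI.1.4; g.v.w. 16 t → XVI.1.4.2. Scheduled 2%. anti-dumping (Tyrosia, XVI.1.4): +27%; total 2% + 27% = 29%. → 29%.
Line B: passenger car → XVI.1; hybrid → XVI.1.3; g.v.w. 18 t → XVI.1.3.1. Scheduled 7%. quota on XVI.1.3.1 open → in-quota 6%; Rothland agreement on XVI.1.4.2: XVI.1.3.1 not covered. → 6%.
Line C: crane lorry → XVI.2; hybrid → XVI.2.1; g.v.w. 32 t → XVI.2.1.1. Scheduled 3%. Pellucia agreement on XVI.1.1.2: XVI.2.1.1 not covered; anti-dumping (Pellucia, XVI.2): +36%; total 3% + 36% = 39%. → 39%.
Line D: crane lorry → XVI.2; battery-electric → XVI.2.3; g.v.w. 3.2 t → XVI.2.3.1. Scheduled 8%. Osteria agreement on XVI.2.3: RVC < 55%; Osteria agreement on XVI.2.3: RVC < 65%. → 8%.
Sum: 29% + 6% + 39% + 8% = 82%.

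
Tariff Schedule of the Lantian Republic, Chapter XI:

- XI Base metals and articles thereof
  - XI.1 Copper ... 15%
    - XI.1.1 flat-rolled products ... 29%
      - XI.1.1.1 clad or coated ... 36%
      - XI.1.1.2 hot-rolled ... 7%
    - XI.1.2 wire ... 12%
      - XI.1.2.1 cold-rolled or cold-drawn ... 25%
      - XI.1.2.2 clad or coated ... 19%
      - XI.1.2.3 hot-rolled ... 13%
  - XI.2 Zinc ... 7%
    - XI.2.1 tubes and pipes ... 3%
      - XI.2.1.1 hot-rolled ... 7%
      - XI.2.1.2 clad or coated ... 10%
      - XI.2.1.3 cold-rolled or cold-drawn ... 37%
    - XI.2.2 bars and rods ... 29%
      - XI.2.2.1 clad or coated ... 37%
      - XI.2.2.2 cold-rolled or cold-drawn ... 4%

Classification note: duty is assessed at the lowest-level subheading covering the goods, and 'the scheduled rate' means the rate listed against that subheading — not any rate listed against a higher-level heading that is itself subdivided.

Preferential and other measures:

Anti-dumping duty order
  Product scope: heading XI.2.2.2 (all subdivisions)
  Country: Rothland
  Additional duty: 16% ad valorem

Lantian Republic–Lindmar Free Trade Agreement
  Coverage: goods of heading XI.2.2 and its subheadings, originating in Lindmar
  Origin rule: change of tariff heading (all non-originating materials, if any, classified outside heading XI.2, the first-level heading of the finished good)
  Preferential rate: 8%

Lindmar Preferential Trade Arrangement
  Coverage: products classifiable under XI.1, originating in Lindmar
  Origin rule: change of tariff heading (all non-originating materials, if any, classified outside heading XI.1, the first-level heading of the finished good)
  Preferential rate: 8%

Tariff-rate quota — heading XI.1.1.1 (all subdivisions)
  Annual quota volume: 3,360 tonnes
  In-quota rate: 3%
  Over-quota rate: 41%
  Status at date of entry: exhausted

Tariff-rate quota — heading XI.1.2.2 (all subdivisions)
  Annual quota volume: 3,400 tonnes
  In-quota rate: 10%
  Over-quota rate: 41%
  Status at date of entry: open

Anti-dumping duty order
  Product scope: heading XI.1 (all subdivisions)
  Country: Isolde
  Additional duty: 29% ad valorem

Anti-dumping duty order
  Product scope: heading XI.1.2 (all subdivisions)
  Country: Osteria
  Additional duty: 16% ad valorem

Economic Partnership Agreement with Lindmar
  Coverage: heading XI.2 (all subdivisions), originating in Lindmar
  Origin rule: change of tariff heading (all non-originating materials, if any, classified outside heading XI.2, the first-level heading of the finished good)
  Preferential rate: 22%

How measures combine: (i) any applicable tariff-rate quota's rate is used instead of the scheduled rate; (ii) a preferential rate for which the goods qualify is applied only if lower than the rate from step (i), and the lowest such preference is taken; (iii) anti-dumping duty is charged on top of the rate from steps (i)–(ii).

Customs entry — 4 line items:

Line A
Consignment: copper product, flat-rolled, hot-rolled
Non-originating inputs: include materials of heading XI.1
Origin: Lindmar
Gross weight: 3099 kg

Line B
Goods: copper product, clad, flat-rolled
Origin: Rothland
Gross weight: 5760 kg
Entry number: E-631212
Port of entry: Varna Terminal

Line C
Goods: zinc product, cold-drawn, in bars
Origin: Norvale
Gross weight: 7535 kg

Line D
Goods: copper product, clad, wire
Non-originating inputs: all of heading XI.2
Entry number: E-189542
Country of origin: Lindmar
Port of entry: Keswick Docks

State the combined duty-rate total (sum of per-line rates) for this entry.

60%

Line A: copper → XI.1; flat-rolled → XI.1.1; hot-rolled → XI.1.1.2. Scheduled 7%. Lindmar agreement on XI.2.2: XI.1.1.2 not covered; Lindmar agreement on XI.1: CTH not met; Lindmar agreement on XI.2: XI.1.1.2 not covered. → 7%.
Line B: copper → XI.1; flat-rolled → XI.1.1; clad → XI.1.1.1. Scheduled 36%. quota on XI.1.1.1 exhausted → over-quota 41%. → 41%.
Line C: zinc → XI.2; in bars → XI.2.2; cold-drawn → XI.2.2.2. Scheduled 4%. No special measure applies. → 4%.
Line D: copper → XI.1; wire → XI.1.2; clad → XI.1.2.2. Scheduled 19%. quota on XI.1.2.2 open → in-quota 10%; Lindmar agreement on XI.2.2: XI.1.2.2 not covered; Lindmar agreement on XI.1: CTH met → 8% available; Lindmar agreement on XI.2: XI.1.2.2 not covered; preferential 8%. → 8%.
Sum: 7% + 41% + 4% + 8% = 60%.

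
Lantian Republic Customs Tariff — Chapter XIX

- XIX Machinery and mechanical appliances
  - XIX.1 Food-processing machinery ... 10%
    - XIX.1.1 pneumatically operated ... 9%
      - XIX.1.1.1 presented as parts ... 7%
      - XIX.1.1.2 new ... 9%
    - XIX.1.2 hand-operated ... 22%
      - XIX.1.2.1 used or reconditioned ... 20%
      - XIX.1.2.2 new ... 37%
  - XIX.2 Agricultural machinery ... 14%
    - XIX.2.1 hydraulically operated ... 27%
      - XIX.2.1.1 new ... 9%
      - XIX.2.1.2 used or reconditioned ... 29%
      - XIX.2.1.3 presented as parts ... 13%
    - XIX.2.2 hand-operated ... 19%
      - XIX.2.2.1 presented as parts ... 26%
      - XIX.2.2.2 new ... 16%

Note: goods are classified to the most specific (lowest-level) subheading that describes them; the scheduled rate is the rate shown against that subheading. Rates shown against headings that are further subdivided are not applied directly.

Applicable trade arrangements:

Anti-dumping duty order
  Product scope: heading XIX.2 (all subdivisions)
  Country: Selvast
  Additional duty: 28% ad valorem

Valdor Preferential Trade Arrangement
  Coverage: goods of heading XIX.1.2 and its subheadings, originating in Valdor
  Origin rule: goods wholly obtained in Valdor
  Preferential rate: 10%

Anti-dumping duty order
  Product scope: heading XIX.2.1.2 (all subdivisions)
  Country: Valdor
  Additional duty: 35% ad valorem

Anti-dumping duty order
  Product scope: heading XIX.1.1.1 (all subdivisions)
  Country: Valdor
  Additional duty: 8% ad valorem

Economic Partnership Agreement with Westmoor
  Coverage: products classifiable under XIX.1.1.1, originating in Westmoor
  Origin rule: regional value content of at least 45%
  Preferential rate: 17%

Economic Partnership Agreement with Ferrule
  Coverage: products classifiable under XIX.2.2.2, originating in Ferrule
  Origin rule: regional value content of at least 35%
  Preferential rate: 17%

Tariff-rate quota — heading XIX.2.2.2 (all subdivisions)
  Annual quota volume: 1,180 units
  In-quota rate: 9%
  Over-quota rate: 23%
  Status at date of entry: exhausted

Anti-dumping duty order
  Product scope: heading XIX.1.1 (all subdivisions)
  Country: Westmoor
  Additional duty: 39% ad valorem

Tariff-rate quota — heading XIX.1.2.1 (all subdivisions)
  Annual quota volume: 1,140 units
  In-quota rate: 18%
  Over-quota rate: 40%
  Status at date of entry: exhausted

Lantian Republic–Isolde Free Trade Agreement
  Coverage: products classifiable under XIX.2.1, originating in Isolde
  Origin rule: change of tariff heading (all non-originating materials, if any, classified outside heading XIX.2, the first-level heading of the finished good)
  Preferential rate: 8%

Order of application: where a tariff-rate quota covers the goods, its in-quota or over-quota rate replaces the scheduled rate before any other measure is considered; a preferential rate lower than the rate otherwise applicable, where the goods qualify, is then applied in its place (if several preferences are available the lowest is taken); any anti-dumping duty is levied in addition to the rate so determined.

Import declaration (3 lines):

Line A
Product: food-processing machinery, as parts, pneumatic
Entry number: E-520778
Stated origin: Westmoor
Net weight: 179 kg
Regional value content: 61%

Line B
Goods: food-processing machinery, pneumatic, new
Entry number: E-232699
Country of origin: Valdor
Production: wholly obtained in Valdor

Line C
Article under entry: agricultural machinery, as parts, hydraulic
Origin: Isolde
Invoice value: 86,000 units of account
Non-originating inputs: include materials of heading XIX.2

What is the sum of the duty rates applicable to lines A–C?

Line A: food-processing → XIX.1; pneumatic → XIX.1.1; as parts → XIX.1.1.1. Scheduled 7%. Westmoor agreement on XIX.1.1.1: RVC ≥ 45% → 17% available; preference 17% not lower than 7% → no reduction; anti-dumping (Westmoor, XIX.1.1): +39%; total 7% + 39% = 46%. → 46%.
Line B: food-processing → XIX.1; pneumatic → XIX.1.1; new → XIX.1.1.2. Scheduled 9%. Valdor agreement on XIX.1.2: XIX.1.1.2 not covered. → 9%.
Line C: agricultural → XIX.2; hydraulic → XIX.2.1; as parts → XIX.2.1.3. Scheduled 13%. Isolde agreement on XIX.2.1: CTH not met. → 13%.
Sum: 46% + 9% + 13% = 68%.

68%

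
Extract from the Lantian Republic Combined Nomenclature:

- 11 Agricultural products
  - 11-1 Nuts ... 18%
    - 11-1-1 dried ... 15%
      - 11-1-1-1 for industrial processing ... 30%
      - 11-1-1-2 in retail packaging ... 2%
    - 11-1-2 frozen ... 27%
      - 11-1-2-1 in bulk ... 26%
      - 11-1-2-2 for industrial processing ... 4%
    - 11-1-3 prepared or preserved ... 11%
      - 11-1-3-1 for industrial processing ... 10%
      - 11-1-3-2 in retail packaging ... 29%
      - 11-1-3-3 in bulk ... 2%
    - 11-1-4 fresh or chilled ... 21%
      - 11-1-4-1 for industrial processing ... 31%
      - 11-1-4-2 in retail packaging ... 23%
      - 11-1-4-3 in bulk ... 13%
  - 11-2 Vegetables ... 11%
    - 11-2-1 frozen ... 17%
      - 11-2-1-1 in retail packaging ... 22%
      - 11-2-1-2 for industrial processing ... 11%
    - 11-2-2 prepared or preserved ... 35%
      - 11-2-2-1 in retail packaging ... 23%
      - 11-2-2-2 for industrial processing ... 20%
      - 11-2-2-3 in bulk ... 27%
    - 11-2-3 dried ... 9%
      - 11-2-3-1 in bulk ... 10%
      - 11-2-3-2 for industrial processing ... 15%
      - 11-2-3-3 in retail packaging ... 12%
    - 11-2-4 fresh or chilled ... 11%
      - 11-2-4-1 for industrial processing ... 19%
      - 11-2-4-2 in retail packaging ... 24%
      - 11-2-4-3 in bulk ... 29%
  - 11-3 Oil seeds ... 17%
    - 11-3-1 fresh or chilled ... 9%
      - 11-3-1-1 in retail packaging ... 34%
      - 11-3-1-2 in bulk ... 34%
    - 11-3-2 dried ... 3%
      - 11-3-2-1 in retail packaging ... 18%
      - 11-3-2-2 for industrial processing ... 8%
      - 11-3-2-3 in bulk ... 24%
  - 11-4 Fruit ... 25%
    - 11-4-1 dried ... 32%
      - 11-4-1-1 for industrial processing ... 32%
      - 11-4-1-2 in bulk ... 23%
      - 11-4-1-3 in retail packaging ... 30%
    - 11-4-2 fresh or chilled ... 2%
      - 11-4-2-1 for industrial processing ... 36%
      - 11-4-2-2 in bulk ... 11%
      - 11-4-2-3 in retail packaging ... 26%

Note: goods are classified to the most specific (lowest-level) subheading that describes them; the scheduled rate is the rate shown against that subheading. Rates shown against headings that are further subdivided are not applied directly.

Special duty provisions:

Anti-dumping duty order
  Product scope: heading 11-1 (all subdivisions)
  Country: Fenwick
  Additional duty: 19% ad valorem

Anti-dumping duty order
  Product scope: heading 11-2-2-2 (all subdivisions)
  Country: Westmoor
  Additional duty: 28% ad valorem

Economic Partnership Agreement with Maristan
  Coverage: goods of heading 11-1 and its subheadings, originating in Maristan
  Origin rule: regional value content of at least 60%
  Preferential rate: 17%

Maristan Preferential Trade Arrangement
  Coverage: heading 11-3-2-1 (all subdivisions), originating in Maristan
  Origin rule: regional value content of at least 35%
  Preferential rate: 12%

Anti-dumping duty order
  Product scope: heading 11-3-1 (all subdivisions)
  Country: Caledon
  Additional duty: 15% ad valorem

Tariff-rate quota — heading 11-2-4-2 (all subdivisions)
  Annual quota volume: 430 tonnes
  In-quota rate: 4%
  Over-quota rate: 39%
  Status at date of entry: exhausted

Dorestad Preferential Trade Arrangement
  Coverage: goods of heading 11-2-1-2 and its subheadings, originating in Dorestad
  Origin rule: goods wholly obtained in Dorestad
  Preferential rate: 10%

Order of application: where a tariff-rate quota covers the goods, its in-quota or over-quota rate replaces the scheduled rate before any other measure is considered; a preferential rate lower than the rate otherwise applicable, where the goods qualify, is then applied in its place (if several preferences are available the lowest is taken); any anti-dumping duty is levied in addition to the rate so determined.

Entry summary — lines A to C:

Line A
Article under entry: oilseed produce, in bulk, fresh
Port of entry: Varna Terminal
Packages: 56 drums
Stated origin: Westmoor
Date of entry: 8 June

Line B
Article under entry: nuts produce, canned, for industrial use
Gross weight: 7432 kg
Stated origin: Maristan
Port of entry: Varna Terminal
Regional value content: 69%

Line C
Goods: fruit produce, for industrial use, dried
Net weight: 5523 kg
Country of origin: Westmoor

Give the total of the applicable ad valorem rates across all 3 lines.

Line A: oilseed → 11-3; fresh → 11-3-1; in bulk → 11-3-1-2. Scheduled 34%. No special measure applies. → 34%.
Line B: nuts → 11-1; canned → 11-1-3; for industrial use → 11-1-3-1. Scheduled 10%. Maristan agreement on 11-1: RVC ≥ 60% → 17% available; Maristan agreement on 11-3-2-1: 11-1-3-1 not covered; preference 17% not lower than 10% → no reduction. → 10%.
Line C: fruit → 11-4; dried → 11-4-1; for industrial use → 11-4-1-1. Scheduled 32%. No special measure applies. → 32%.
Sum: 34% + 10% + 32% = 76%.

76%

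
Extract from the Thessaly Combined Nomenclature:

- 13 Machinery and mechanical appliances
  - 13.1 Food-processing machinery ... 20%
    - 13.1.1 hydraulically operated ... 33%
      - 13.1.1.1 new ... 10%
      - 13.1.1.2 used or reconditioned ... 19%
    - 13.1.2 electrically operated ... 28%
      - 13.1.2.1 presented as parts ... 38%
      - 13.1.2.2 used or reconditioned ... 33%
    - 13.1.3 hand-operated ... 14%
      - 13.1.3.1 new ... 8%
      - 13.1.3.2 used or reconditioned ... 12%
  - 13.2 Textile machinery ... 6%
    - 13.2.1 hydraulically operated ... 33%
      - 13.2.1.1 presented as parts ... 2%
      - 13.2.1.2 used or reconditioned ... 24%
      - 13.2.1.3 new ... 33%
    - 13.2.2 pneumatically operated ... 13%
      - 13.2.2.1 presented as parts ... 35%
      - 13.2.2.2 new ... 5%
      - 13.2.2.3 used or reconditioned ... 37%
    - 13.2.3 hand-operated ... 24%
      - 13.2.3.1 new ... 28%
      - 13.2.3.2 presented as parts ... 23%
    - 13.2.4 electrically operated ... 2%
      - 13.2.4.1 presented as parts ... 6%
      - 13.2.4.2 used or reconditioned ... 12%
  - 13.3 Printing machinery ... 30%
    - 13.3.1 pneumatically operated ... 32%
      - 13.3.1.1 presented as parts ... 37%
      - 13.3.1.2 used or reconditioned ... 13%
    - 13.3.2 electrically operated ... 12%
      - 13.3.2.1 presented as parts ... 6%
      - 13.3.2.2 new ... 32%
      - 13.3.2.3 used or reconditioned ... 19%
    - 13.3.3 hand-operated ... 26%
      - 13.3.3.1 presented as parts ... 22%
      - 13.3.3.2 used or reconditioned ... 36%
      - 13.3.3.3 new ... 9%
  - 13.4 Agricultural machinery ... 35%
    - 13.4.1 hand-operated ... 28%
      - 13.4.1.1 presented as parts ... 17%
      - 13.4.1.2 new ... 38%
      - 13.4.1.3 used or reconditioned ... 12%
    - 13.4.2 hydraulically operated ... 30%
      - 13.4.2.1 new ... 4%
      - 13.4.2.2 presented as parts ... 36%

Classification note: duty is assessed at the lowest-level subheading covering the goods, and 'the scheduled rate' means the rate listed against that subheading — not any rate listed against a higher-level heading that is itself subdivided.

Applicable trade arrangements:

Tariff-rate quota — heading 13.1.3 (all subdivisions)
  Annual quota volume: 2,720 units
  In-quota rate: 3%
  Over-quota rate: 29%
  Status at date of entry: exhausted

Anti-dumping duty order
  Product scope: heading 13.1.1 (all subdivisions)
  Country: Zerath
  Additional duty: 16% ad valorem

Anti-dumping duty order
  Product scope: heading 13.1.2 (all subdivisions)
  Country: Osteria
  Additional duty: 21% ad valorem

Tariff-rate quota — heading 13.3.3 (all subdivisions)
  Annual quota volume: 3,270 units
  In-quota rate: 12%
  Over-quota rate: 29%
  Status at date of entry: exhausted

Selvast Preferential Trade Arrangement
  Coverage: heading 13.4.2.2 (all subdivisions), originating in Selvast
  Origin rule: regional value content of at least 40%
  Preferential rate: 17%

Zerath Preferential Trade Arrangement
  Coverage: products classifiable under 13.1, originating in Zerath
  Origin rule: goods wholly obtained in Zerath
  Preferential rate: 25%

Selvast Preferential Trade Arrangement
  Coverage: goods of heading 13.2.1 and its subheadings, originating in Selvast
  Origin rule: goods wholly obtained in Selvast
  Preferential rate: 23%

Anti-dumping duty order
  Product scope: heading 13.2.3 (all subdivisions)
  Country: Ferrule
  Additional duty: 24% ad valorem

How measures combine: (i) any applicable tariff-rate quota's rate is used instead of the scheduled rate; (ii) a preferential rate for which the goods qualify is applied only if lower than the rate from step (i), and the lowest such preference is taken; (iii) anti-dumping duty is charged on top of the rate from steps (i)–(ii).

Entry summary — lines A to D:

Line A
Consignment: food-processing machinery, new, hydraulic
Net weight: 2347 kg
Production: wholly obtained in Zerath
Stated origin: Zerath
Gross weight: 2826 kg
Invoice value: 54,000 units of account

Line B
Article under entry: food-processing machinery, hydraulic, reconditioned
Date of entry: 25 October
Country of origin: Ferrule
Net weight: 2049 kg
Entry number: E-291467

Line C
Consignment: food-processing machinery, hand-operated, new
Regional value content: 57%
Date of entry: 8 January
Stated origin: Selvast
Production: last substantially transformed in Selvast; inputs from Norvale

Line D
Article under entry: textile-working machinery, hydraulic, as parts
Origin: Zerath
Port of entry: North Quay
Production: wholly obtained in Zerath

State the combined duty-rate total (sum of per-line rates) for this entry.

76%

Line A: food-processing → 13.1; hydraulic → 13.1.1; new → 13.1.1.1. Scheduled 10%. Zerath agreement on 13.1: wholly obtained → 25% available; preference 25% not lower than 10% → no reduction; anti-dumping (Zerath, 13.1.1): +16%; total 10% + 16% = 26%. → 26%.
Line B: food-processing → 13.1; hydraulic → 13.1.1; reconditioned → 13.1.1.2. Scheduled 19%. No special measure applies. → 19%.
Line C: food-processing → 13.1; hand-operated → 13.1.3; new → 13.1.3.1. Scheduled 8%. quota on 13.1.3 exhausted → over-quota 29%; Selvast agreement on 13.4.2.2: 13.1.3.1 not covered; Selvast agreement on 13.2.1: 13.1.3.1 not covered. → 29%.
Line D: textile-working → 13.2; hydraulic → 13.2.1; as parts → 13.2.1.1. Scheduled 2%. Zerath agreement on 13.1: 13.2.1.1 not covered. → 2%.
Sum: 26% + 19% + 29% + 2% = 76%.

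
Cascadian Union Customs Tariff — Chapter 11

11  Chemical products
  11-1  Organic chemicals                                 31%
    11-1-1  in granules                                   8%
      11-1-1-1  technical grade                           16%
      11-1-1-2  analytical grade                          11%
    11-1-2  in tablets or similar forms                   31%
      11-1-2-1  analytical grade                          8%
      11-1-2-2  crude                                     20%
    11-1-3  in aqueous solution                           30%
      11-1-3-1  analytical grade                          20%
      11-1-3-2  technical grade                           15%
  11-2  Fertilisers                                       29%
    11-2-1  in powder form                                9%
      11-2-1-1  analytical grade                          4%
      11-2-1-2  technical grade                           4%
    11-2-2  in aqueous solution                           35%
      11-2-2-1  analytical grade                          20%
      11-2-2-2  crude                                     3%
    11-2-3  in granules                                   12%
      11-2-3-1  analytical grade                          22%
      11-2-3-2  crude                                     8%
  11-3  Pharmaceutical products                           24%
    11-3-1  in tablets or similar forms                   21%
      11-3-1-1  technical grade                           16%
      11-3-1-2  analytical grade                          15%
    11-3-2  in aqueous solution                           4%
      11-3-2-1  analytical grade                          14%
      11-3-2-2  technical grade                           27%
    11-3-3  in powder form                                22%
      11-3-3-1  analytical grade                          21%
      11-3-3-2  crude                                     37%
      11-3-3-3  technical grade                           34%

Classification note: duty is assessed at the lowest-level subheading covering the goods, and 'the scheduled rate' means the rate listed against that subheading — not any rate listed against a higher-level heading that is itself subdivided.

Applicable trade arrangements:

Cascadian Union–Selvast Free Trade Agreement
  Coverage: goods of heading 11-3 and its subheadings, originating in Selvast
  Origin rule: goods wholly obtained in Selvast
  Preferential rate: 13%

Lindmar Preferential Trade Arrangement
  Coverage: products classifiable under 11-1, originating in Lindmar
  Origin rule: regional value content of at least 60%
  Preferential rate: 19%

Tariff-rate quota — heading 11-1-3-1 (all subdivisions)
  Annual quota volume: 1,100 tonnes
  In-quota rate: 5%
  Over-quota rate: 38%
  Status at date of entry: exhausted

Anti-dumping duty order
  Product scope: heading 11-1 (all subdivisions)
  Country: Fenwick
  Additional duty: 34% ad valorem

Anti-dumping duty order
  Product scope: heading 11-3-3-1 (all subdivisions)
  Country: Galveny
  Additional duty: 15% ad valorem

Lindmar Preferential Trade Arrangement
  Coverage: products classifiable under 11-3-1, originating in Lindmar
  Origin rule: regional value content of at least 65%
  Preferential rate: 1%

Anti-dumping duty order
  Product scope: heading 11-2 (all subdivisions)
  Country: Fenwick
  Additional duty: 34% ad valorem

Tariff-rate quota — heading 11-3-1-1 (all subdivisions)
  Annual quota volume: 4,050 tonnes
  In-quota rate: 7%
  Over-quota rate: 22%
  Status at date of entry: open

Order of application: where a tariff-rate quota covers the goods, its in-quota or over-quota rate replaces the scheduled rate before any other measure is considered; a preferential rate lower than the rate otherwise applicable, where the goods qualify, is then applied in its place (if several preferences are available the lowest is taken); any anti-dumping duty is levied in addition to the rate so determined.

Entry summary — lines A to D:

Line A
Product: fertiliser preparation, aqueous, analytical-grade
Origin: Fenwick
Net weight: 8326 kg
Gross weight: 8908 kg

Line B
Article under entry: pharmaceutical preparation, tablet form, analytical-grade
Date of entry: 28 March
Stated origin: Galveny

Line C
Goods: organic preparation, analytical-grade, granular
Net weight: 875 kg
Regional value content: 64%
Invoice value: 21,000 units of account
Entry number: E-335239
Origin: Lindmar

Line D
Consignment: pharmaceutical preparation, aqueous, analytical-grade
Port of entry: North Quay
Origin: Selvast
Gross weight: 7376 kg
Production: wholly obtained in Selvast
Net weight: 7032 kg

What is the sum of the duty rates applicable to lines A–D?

Line A: fertiliser → 11-2; aqueous → 11-2-2; analytical-grade → 11-2-2-1. Scheduled 20%. anti-dumping (Fenwick, 11-2): +34%; total 20% + 34% = 54%. → 54%.
Line B: pharmaceutical → 11-3; tablet form → 11-3-1; analytical-grade → 11-3-1-2. Scheduled 15%. No special measure applies. → 15%.
Line C: organic → 11-1; granular → 11-1-1; analytical-grade → 11-1-1-2. Scheduled 11%. Lindmar agreement on 11-1: RVC ≥ 60% → 19% available; Lindmar agreement on 11-3-1: 11-1-1-2 not covered; preference 19% not lower than 11% → no reduction. → 11%.
Line D: pharmaceutical → 11-3; aqueous → 11-3-2; analytical-grade → 11-3-2-1. Scheduled 14%. Selvast agreement on 11-3: wholly obtained → 13% available; preferential 13%. → 13%.
Sum: 54% + 15% + 11% + 13% = 93%.

93%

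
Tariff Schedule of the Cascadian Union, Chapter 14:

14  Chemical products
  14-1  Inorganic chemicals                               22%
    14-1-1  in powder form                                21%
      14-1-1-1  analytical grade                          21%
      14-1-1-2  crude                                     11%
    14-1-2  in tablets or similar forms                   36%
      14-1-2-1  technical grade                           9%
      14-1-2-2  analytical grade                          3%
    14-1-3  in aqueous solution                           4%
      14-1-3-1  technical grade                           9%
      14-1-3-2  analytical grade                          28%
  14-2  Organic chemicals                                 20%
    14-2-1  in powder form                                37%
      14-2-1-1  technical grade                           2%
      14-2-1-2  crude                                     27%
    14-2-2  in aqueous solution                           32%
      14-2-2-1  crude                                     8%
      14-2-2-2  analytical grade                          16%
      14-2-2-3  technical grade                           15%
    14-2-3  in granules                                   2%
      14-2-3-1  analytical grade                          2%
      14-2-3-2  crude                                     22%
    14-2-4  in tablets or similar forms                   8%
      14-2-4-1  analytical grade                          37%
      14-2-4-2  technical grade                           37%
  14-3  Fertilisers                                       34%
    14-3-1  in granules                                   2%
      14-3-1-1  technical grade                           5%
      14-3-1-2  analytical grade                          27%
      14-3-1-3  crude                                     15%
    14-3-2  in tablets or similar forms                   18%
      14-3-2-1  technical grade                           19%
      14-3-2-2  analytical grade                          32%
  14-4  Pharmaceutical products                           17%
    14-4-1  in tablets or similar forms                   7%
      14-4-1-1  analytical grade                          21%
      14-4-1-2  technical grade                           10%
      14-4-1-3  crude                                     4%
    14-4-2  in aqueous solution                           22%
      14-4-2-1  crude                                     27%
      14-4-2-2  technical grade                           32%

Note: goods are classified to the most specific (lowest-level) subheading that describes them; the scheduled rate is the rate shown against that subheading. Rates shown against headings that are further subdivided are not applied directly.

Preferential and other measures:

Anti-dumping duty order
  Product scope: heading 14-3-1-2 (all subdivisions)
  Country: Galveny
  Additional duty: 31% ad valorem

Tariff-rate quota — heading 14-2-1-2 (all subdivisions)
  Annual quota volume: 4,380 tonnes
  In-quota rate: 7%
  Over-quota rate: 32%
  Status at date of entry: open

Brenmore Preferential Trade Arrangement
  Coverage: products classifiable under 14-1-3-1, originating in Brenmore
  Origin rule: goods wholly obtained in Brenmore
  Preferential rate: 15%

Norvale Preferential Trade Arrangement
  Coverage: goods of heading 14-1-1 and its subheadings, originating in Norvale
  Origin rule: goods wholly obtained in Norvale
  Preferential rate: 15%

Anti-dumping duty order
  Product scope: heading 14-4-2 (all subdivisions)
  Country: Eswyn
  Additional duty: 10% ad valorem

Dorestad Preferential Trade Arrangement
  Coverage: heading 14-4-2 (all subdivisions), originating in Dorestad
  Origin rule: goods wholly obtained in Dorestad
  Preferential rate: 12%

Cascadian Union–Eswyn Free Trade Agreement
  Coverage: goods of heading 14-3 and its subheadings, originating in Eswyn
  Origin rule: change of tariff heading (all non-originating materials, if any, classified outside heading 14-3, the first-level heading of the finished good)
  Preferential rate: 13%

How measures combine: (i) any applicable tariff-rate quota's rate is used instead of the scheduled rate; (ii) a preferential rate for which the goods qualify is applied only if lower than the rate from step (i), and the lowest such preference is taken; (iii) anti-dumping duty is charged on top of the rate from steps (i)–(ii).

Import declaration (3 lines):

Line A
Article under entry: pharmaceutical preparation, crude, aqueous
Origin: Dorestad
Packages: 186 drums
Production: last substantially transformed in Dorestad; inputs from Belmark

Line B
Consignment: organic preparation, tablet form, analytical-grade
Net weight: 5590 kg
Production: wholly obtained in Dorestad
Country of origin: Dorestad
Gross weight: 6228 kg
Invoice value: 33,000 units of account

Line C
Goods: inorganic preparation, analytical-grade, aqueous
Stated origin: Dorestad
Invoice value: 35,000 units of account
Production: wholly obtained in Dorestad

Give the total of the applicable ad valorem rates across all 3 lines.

Line A: pharmaceutical → 14-4; aqueous → 14-4-2; crude → 14-4-2-1. Scheduled 27%. Dorestad agreement on 14-4-2: not wholly obtained. → 27%.
Line B: organic → 14-2; tablet form → 14-2-4; analytical-grade → 14-2-4-1. Scheduled 37%. Dorestad agreement on 14-4-2: 14-2-4-1 not covered. → 37%.
Line C: inorganic → 14-1; aqueous → 14-1-3; analytical-grade → 14-1-3-2. Scheduled 28%. Dorestad agreement on 14-4-2: 14-1-3-2 not covered. → 28%.
Sum: 27% + 37% + 28% = 92%.

92%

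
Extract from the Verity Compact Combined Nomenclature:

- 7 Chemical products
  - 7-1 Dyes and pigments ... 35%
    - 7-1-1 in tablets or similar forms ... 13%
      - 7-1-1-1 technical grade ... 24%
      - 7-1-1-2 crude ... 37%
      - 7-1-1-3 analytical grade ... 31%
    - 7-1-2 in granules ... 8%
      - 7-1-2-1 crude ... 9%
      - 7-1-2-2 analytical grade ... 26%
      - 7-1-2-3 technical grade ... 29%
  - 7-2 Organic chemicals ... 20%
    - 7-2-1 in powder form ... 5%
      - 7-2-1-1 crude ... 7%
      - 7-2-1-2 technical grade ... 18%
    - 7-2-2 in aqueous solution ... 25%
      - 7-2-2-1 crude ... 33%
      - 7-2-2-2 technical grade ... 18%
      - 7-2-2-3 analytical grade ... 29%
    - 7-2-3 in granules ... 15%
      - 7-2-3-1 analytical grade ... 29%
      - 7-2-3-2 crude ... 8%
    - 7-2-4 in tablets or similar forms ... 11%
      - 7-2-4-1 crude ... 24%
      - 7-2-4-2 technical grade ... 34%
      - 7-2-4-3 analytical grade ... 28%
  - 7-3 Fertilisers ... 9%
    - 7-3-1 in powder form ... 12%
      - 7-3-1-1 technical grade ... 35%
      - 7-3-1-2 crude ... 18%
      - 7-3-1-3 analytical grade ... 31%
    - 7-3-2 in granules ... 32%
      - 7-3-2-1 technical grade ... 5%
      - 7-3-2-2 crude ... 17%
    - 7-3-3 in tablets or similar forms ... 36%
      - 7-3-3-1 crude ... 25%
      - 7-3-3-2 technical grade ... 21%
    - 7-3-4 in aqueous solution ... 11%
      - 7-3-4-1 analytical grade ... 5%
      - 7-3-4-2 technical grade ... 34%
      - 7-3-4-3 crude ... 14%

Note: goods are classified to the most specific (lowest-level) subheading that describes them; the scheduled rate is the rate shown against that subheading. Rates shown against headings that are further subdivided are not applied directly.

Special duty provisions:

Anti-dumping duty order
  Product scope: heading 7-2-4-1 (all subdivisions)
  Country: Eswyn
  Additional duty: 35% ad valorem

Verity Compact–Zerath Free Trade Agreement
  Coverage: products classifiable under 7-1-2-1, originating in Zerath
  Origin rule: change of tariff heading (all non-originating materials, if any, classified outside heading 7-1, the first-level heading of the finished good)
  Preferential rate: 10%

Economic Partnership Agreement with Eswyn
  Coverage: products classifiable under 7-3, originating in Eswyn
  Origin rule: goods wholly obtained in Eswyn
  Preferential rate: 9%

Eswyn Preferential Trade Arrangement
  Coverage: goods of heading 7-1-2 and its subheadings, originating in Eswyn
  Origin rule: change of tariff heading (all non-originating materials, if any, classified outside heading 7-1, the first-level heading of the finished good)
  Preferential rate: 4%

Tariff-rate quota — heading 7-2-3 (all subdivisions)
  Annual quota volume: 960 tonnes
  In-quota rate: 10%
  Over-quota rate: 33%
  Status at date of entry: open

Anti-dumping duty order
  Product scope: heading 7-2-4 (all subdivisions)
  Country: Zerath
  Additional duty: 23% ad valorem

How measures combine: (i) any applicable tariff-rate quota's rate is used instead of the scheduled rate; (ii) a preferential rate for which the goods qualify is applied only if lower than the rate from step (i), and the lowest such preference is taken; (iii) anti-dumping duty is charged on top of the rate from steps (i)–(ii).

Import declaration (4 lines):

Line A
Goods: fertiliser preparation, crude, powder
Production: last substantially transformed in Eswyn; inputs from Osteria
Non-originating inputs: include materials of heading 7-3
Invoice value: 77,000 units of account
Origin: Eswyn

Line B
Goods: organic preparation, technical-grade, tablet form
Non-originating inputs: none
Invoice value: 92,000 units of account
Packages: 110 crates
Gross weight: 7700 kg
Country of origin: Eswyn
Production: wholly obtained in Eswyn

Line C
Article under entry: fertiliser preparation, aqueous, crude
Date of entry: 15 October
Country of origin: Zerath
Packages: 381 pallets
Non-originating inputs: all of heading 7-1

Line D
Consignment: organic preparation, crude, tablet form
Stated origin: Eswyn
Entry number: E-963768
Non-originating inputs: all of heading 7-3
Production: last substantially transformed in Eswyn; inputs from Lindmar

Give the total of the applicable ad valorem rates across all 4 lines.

125%

Line A: fertiliser → 7-3; powder → 7-3-1; crude → 7-3-1-2. Scheduled 18%. Eswyn agreement on 7-3: not wholly obtained; Eswyn agreement on 7-1-2: 7-3-1-2 not covered. → 18%.
Line B: organic → 7-2; tablet form → 7-2-4; technical-grade → 7-2-4-2. Scheduled 34%. Eswyn agreement on 7-3: 7-2-4-2 not covered; Eswyn agreement on 7-1-2: 7-2-4-2 not covered. → 34%.
Line C: fertiliser → 7-3; aqueous → 7-3-4; crude → 7-3-4-3. Scheduled 14%. Zerath agreement on 7-1-2-1: 7-3-4-3 not covered. → 14%.
Line D: organic → 7-2; tablet form → 7-2-4; crude → 7-2-4-1. Scheduled 24%. Eswyn agreement on 7-3: 7-2-4-1 not covered; Eswyn agreement on 7-1-2: 7-2-4-1 not covered; anti-dumping (Eswyn, 7-2-4-1): +35%; total 24% + 35% = 59%. → 59%.
Sum: 18% + 34% + 14% + 59% = 125%.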